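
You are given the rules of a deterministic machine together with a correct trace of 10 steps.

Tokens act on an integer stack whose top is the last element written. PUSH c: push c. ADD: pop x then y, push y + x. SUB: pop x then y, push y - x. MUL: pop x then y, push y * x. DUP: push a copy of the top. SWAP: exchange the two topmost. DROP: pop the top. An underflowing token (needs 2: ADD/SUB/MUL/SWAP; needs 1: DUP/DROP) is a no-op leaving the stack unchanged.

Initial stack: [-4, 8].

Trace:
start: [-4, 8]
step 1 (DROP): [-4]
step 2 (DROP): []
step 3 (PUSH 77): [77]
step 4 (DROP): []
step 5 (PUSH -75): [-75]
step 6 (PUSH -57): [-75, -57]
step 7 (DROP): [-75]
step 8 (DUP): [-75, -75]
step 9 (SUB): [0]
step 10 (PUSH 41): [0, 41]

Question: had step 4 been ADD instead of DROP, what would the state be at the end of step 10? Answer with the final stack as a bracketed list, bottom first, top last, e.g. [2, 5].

[77, 0, 41]

(re-executing from step 4 with the substitution; state before step 4: [77])
step 4 (ADD): [77]
step 5 (PUSH -75): [77, -75]
step 6 (PUSH -57): [77, -75, -57]
step 7 (DROP): [77, -75]
step 8 (DUP): [77, -75, -75]
step 9 (SUB): [77, 0]
step 10 (PUSH 41): [77, 0, 41]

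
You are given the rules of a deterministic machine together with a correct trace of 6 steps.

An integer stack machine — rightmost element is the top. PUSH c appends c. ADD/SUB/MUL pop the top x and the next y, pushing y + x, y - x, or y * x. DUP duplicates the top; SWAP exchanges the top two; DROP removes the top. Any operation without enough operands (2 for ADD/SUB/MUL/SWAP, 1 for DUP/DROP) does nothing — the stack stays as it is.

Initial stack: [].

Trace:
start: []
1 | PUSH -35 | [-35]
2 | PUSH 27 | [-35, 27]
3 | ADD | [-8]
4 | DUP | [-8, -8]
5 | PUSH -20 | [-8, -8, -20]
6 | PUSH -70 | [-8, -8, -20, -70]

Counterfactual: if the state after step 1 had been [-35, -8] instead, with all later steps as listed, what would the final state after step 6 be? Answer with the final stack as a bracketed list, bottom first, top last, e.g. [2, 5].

state after step 1 := [-35, -8]
2 | PUSH 27 | [-35, -8, 27]
3 | ADD | [-35, 19]
4 | DUP | [-35, 19, 19]
5 | PUSH -20 | [-35, 19, 19, -20]
6 | PUSH -70 | [-35, 19, 19, -20, -70]

[-35, 19, 19, -20, -70]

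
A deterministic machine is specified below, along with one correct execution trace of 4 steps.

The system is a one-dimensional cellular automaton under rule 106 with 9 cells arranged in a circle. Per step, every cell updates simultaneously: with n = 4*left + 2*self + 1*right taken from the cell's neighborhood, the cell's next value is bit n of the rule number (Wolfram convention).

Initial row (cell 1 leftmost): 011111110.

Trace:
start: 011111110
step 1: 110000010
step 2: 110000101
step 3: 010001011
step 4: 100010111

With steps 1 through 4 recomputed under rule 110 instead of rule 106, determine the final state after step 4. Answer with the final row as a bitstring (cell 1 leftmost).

(re-executing steps 1..4 under rule 110; state before step 1: 011111110)
step 1: 110000010
step 2: 110000111
step 3: 010001100
step 4: 110011100

110011100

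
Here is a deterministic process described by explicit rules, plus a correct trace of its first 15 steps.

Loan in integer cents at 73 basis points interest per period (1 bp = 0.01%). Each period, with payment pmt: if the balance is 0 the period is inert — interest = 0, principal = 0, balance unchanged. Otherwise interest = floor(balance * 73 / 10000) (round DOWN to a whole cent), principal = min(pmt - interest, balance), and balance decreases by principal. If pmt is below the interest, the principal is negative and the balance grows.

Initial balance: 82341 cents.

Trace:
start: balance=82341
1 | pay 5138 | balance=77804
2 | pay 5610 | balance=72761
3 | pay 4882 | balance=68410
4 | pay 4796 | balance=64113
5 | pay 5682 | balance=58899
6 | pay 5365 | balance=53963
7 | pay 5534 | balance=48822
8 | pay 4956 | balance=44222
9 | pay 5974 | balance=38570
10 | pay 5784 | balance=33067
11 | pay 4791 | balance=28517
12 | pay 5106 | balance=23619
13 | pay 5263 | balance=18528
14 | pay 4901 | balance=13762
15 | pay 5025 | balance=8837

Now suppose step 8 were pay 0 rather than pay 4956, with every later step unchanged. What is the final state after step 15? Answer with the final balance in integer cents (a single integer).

(re-executing from step 8 with the substitution; state before step 8: balance=48822)
8 | pay 0 | balance=49178
9 | pay 5974 | balance=43562
10 | pay 5784 | balance=38096
11 | pay 4791 | balance=33583
12 | pay 5106 | balance=28722
13 | pay 5263 | balance=23668
14 | pay 4901 | balance=18939
15 | pay 5025 | balance=14052

14052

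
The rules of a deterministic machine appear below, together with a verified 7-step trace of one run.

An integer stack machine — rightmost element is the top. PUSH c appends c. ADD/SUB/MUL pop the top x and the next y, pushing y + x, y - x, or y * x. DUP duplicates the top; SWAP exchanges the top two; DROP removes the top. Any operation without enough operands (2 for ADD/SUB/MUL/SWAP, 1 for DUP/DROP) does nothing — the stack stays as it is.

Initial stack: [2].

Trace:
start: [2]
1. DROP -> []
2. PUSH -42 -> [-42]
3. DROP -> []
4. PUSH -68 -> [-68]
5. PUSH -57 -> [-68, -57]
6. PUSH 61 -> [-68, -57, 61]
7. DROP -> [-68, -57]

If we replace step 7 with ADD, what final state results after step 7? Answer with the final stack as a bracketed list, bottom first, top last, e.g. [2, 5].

(re-executing from step 7 with the substitution; state before step 7: [-68, -57, 61])
7. ADD -> [-68, 4]

[-68, 4]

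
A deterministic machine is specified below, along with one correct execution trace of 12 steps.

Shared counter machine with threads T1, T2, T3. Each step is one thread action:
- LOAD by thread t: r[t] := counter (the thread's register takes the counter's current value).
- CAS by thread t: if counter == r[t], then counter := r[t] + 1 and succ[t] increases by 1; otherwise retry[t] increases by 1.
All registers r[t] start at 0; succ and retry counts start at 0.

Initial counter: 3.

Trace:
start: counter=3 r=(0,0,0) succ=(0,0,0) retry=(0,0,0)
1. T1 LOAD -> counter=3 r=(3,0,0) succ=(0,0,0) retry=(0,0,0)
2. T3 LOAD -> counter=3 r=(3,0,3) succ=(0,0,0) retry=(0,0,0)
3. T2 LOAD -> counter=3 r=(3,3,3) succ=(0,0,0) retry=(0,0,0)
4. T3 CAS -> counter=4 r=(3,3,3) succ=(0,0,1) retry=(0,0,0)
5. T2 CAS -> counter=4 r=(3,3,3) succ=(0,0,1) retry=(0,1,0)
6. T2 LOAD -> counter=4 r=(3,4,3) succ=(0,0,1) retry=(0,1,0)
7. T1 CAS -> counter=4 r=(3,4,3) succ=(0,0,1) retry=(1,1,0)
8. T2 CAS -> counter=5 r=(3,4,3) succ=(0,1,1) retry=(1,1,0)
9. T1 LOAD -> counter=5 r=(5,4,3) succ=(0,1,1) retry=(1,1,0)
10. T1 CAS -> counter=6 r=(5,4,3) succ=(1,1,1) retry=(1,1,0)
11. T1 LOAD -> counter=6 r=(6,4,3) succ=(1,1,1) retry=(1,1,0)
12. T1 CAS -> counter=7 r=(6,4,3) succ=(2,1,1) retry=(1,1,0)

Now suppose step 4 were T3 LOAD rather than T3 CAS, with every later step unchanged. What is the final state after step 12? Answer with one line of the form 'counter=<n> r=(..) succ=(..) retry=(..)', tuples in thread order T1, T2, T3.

(re-executing from step 4 with the substitution; state before step 4: counter=3 r=(3,3,3) succ=(0,0,0) retry=(0,0,0))
4. T3 LOAD -> counter=3 r=(3,3,3) succ=(0,0,0) retry=(0,0,0)
5. T2 CAS -> counter=4 r=(3,3,3) succ=(0,1,0) retry=(0,0,0)
6. T2 LOAD -> counter=4 r=(3,4,3) succ=(0,1,0) retry=(0,0,0)
7. T1 CAS -> counter=4 r=(3,4,3) succ=(0,1,0) retry=(1,0,0)
8. T2 CAS -> counter=5 r=(3,4,3) succ=(0,2,0) retry=(1,0,0)
9. T1 LOAD -> counter=5 r=(5,4,3) succ=(0,2,0) retry=(1,0,0)
10. T1 CAS -> counter=6 r=(5,4,3) succ=(1,2,0) retry=(1,0,0)
11. T1 LOAD -> counter=6 r=(6,4,3) succ=(1,2,0) retry=(1,0,0)
12. T1 CAS -> counter=7 r=(6,4,3) succ=(2,2,0) retry=(1,0,0)

counter=7 r=(6,4,3) succ=(2,2,0) retry=(1,0,0)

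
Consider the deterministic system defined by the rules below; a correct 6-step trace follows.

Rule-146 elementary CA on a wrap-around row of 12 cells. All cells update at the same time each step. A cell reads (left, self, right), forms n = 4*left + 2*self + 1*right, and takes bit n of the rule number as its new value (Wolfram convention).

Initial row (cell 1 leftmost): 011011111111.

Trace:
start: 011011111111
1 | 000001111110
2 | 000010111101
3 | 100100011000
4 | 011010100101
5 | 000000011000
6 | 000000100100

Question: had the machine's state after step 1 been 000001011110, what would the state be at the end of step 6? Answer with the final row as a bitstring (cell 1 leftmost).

001010100001

state after step 1 := 000001011110
2 | 000010001101
3 | 100101010000
4 | 011000001001
5 | 000100010110
6 | 001010100001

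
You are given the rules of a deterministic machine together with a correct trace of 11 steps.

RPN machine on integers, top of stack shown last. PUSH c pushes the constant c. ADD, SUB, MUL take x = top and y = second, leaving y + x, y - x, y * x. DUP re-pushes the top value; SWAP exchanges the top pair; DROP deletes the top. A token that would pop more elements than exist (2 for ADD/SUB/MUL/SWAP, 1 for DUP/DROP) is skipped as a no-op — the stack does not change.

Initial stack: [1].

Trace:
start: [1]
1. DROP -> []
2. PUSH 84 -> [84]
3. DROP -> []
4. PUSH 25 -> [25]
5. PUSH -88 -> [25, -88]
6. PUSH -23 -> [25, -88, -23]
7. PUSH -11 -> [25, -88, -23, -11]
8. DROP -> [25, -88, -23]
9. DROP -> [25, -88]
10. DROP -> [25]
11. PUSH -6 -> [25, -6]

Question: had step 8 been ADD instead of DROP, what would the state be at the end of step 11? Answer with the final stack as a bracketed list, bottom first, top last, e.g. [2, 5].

(re-executing from step 8 with the substitution; state before step 8: [25, -88, -23, -11])
8. ADD -> [25, -88, -34]
9. DROP -> [25, -88]
10. DROP -> [25]
11. PUSH -6 -> [25, -6]

[25, -6]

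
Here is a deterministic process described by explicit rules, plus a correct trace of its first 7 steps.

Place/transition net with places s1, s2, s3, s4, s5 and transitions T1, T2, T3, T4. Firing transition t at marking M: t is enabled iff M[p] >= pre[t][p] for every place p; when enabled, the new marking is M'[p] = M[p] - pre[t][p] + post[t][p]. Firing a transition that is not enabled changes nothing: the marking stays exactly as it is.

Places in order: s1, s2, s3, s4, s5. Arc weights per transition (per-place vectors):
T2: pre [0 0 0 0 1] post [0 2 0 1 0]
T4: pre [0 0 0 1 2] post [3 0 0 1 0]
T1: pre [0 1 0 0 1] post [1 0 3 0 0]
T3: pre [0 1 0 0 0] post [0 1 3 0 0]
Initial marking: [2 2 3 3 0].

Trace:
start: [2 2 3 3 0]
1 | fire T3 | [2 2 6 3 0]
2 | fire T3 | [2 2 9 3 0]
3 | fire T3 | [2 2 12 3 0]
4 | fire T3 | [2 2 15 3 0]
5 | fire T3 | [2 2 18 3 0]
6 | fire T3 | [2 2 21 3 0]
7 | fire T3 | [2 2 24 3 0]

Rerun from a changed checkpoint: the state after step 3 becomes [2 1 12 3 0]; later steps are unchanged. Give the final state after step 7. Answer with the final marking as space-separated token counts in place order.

state after step 3 := [2 1 12 3 0]
4 | fire T3 | [2 1 15 3 0]
5 | fire T3 | [2 1 18 3 0]
6 | fire T3 | [2 1 21 3 0]
7 | fire T3 | [2 1 24 3 0]

2 1 24 3 0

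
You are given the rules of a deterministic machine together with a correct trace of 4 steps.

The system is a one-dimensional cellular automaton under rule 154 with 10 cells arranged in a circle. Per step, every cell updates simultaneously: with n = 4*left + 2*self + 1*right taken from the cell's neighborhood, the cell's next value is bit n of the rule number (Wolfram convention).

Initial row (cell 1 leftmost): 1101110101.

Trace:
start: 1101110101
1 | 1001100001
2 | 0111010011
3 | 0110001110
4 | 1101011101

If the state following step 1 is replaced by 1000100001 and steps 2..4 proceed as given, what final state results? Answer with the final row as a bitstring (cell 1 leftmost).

0000011101

state after step 1 := 1000100001
2 | 0101010011
3 | 0000001110
4 | 0000011101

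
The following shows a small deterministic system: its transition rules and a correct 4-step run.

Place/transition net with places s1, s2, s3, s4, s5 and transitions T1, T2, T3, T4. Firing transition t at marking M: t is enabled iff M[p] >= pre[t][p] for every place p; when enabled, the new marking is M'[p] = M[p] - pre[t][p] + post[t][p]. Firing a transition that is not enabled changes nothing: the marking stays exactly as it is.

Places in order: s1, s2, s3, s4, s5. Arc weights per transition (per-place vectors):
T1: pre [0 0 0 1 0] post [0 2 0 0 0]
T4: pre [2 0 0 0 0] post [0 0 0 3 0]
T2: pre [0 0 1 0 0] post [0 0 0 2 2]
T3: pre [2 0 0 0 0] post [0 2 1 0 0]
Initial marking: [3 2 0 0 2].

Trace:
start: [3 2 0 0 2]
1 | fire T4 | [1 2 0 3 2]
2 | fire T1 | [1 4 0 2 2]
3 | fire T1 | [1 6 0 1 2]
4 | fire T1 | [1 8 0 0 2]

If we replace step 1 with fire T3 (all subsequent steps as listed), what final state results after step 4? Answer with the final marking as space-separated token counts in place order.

(re-executing from step 1 with the substitution; state before step 1: [3 2 0 0 2])
1 | fire T3 | [1 4 1 0 2]
2 | fire T1 | [1 4 1 0 2]
3 | fire T1 | [1 4 1 0 2]
4 | fire T1 | [1 4 1 0 2]

1 4 1 0 2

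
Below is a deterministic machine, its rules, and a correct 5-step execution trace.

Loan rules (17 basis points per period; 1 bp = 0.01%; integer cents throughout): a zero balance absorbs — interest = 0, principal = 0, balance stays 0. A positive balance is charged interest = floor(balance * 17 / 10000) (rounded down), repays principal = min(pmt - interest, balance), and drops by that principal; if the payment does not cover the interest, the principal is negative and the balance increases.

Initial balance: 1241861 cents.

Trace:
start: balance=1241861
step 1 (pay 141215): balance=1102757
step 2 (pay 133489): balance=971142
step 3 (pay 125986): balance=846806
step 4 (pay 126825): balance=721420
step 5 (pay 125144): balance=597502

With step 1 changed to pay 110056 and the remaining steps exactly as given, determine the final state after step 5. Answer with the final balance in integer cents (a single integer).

(re-executing from step 1 with the substitution; state before step 1: balance=1241861)
step 1 (pay 110056): balance=1133916
step 2 (pay 133489): balance=1002354
step 3 (pay 125986): balance=878072
step 4 (pay 126825): balance=752739
step 5 (pay 125144): balance=628874

628874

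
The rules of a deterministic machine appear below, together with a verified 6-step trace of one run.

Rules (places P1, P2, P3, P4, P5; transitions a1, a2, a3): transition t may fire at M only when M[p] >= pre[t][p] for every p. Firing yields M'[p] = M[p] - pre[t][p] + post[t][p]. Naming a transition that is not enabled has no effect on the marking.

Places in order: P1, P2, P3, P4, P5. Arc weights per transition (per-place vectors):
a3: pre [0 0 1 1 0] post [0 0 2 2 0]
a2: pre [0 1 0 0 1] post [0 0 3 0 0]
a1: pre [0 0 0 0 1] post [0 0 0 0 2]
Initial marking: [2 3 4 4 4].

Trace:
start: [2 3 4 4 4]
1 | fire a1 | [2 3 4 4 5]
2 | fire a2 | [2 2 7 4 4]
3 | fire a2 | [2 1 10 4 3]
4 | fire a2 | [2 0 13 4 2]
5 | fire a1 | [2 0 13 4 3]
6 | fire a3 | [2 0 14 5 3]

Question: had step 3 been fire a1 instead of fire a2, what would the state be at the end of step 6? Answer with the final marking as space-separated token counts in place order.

2 1 11 5 5

(re-executing from step 3 with the substitution; state before step 3: [2 2 7 4 4])
3 | fire a1 | [2 2 7 4 5]
4 | fire a2 | [2 1 10 4 4]
5 | fire a1 | [2 1 10 4 5]
6 | fire a3 | [2 1 11 5 5]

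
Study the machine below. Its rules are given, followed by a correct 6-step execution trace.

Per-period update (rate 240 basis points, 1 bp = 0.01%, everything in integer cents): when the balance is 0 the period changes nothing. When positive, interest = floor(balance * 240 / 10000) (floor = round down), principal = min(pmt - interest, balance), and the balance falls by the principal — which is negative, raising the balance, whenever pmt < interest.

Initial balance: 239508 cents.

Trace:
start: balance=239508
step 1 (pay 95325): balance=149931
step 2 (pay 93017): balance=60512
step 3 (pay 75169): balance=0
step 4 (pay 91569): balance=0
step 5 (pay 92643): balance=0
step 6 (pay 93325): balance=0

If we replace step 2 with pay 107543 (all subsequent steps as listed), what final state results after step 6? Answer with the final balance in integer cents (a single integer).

0

(re-executing from step 2 with the substitution; state before step 2: balance=149931)
step 2 (pay 107543): balance=45986
step 3 (pay 75169): balance=0
step 4 (pay 91569): balance=0
step 5 (pay 92643): balance=0
step 6 (pay 93325): balance=0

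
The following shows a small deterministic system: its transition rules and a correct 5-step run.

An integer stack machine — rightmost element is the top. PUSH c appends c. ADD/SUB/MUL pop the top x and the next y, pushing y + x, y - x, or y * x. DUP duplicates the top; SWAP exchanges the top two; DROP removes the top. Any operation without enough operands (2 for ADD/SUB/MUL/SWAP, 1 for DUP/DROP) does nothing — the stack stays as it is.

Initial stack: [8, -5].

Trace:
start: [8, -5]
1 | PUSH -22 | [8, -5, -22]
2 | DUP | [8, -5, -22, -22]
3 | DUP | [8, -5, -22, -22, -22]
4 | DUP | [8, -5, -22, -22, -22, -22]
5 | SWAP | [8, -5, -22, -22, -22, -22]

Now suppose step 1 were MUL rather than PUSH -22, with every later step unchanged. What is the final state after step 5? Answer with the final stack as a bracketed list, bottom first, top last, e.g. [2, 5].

(re-executing from step 1 with the substitution; state before step 1: [8, -5])
1 | MUL | [-40]
2 | DUP | [-40, -40]
3 | DUP | [-40, -40, -40]
4 | DUP | [-40, -40, -40, -40]
5 | SWAP | [-40, -40, -40, -40]

[-40, -40, -40, -40]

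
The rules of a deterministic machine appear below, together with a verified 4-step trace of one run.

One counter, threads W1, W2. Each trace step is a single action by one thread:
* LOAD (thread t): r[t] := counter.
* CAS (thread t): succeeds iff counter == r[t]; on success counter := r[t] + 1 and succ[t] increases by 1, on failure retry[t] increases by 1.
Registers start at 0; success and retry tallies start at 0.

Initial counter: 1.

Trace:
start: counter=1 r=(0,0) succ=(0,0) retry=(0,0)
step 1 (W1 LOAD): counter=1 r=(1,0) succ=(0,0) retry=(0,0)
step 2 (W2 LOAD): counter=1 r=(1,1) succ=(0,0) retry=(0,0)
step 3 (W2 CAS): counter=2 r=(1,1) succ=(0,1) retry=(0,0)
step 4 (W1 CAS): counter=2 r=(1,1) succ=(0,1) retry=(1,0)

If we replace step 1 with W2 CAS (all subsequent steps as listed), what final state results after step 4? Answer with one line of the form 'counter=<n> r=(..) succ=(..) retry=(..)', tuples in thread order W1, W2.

counter=2 r=(0,1) succ=(0,1) retry=(1,1)

(re-executing from step 1 with the substitution; state before step 1: counter=1 r=(0,0) succ=(0,0) retry=(0,0))
step 1 (W2 CAS): counter=1 r=(0,0) succ=(0,0) retry=(0,1)
step 2 (W2 LOAD): counter=1 r=(0,1) succ=(0,0) retry=(0,1)
step 3 (W2 CAS): counter=2 r=(0,1) succ=(0,1) retry=(0,1)
step 4 (W1 CAS): counter=2 r=(0,1) succ=(0,1) retry=(1,1)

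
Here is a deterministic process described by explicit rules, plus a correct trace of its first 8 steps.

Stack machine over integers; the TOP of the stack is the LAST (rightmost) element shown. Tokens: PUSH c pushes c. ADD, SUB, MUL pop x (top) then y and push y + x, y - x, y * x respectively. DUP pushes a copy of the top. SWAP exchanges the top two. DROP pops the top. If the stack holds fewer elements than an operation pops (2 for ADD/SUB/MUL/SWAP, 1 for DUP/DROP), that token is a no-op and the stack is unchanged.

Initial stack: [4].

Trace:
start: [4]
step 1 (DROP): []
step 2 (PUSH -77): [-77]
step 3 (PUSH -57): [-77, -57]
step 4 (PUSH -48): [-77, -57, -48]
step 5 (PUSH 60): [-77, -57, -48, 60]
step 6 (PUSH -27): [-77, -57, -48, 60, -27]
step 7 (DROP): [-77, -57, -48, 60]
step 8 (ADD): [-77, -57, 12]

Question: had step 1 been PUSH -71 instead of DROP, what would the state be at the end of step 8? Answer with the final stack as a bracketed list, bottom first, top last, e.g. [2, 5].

(re-executing from step 1 with the substitution; state before step 1: [4])
step 1 (PUSH -71): [4, -71]
step 2 (PUSH -77): [4, -71, -77]
step 3 (PUSH -57): [4, -71, -77, -57]
step 4 (PUSH -48): [4, -71, -77, -57, -48]
step 5 (PUSH 60): [4, -71, -77, -57, -48, 60]
step 6 (PUSH -27): [4, -71, -77, -57, -48, 60, -27]
step 7 (DROP): [4, -71, -77, -57, -48, 60]
step 8 (ADD): [4, -71, -77, -57, 12]

[4, -71, -77, -57, 12]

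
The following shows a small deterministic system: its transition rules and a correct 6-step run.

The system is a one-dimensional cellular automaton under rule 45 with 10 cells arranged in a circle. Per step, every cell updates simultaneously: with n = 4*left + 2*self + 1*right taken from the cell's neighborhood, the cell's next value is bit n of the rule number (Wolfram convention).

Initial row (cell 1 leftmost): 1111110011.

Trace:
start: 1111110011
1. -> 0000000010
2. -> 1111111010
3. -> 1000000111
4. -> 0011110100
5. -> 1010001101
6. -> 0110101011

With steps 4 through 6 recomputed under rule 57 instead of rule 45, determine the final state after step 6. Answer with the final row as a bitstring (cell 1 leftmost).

1011100110

(re-executing steps 4..6 under rule 57; state before step 4: 1000000111)
4. -> 0111110100
5. -> 0100001011
6. -> 1011100110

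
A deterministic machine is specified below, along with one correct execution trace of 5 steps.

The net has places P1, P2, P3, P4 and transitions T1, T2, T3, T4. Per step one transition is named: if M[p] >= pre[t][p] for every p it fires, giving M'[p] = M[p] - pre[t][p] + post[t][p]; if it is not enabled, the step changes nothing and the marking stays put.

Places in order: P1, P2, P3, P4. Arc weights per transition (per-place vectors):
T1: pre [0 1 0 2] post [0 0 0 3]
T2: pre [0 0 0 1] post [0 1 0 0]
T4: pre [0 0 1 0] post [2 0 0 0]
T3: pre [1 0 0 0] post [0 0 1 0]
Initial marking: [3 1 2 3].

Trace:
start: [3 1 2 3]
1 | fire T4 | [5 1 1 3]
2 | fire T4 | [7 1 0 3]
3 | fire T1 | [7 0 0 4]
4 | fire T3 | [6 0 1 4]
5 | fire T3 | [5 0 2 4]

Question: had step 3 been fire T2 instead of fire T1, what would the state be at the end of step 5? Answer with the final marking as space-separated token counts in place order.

(re-executing from step 3 with the substitution; state before step 3: [7 1 0 3])
3 | fire T2 | [7 2 0 2]
4 | fire T3 | [6 2 1 2]
5 | fire T3 | [5 2 2 2]

5 2 2 2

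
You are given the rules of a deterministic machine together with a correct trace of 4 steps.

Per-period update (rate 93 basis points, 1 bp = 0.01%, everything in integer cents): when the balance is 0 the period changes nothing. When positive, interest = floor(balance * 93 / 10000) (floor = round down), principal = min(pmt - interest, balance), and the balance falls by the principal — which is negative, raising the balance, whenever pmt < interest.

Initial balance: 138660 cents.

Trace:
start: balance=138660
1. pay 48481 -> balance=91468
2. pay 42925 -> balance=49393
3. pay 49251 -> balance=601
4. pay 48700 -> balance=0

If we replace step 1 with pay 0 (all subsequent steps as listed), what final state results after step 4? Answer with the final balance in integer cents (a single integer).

(re-executing from step 1 with the substitution; state before step 1: balance=138660)
1. pay 0 -> balance=139949
2. pay 42925 -> balance=98325
3. pay 49251 -> balance=49988
4. pay 48700 -> balance=1752

1752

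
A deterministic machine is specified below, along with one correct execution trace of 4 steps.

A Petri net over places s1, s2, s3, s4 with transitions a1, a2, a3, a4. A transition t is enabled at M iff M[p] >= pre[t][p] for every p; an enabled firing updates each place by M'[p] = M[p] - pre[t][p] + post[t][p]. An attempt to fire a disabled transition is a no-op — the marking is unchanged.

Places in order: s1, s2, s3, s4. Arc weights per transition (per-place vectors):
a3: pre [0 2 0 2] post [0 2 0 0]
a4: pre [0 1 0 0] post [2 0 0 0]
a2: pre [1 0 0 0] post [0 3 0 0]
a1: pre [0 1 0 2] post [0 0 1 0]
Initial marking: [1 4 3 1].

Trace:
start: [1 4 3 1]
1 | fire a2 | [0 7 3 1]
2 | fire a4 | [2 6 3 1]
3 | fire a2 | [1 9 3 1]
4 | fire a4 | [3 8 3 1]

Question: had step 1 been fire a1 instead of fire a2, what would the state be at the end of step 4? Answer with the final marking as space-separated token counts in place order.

(re-executing from step 1 with the substitution; state before step 1: [1 4 3 1])
1 | fire a1 | [1 4 3 1]
2 | fire a4 | [3 3 3 1]
3 | fire a2 | [2 6 3 1]
4 | fire a4 | [4 5 3 1]

4 5 3 1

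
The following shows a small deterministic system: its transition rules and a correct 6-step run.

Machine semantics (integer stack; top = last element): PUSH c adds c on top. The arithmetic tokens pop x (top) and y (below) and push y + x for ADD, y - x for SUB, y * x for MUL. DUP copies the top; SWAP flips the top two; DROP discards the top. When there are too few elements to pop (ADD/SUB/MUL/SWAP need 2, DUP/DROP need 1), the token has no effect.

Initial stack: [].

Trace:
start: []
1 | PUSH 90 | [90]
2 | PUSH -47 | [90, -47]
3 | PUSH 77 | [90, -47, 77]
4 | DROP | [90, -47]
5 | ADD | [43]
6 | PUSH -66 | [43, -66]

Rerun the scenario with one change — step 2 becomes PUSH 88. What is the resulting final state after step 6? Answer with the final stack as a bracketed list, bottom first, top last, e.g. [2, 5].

(re-executing from step 2 with the substitution; state before step 2: [90])
2 | PUSH 88 | [90, 88]
3 | PUSH 77 | [90, 88, 77]
4 | DROP | [90, 88]
5 | ADD | [178]
6 | PUSH -66 | [178, -66]

[178, -66]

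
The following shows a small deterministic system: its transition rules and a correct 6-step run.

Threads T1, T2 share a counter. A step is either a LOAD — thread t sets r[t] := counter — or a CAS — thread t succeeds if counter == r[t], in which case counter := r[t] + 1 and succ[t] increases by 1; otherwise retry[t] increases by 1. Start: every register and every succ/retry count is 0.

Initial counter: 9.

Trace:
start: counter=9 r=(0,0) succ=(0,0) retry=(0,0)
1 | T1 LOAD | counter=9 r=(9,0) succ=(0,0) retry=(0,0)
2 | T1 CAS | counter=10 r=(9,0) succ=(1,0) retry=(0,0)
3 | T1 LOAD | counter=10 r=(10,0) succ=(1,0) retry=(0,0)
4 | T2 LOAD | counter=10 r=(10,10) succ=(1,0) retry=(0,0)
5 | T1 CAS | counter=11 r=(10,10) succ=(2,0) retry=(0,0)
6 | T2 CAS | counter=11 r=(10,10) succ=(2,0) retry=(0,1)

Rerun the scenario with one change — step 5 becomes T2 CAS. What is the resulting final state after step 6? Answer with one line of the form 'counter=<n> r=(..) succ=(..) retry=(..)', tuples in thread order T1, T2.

(re-executing from step 5 with the substitution; state before step 5: counter=10 r=(10,10) succ=(1,0) retry=(0,0))
5 | T2 CAS | counter=11 r=(10,10) succ=(1,1) retry=(0,0)
6 | T2 CAS | counter=11 r=(10,10) succ=(1,1) retry=(0,1)

counter=11 r=(10,10) succ=(1,1) retry=(0,1)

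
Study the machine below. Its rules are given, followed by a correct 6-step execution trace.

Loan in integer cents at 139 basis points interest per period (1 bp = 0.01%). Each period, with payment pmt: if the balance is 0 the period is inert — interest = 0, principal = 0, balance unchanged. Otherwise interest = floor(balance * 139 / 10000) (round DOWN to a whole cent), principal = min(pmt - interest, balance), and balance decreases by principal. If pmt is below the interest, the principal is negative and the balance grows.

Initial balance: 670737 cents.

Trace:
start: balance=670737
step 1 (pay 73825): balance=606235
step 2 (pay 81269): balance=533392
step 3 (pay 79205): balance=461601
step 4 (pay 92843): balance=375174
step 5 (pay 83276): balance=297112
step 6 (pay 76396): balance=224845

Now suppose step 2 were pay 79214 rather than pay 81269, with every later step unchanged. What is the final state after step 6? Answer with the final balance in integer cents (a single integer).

227017

(re-executing from step 2 with the substitution; state before step 2: balance=606235)
step 2 (pay 79214): balance=535447
step 3 (pay 79205): balance=463684
step 4 (pay 92843): balance=377286
step 5 (pay 83276): balance=299254
step 6 (pay 76396): balance=227017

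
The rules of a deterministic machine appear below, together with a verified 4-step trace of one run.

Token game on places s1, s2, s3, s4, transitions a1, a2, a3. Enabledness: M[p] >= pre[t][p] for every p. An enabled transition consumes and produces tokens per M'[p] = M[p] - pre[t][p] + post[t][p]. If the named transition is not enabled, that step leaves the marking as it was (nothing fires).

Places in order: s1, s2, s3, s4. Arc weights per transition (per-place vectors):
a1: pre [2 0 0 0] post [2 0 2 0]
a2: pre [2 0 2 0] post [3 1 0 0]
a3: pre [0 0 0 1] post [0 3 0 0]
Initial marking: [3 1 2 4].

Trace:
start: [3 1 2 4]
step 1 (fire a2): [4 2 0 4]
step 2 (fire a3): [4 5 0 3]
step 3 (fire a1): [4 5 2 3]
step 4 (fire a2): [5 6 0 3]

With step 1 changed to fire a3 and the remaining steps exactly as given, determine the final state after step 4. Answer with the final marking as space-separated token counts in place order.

4 8 2 2

(re-executing from step 1 with the substitution; state before step 1: [3 1 2 4])
step 1 (fire a3): [3 4 2 3]
step 2 (fire a3): [3 7 2 2]
step 3 (fire a1): [3 7 4 2]
step 4 (fire a2): [4 8 2 2]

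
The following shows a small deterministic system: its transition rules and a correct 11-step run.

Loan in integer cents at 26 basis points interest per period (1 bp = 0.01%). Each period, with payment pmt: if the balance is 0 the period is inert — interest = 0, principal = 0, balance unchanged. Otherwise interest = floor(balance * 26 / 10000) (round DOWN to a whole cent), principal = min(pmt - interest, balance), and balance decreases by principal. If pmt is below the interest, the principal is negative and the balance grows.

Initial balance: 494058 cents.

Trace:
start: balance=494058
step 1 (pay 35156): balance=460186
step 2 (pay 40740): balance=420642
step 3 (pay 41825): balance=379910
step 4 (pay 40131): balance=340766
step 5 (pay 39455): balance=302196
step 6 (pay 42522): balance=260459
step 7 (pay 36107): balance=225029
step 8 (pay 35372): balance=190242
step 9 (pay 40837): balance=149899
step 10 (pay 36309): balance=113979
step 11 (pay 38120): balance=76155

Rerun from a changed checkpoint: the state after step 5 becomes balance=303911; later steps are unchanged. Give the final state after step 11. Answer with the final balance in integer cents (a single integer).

77897

state after step 5 := balance=303911
step 6 (pay 42522): balance=262179
step 7 (pay 36107): balance=226753
step 8 (pay 35372): balance=191970
step 9 (pay 40837): balance=151632
step 10 (pay 36309): balance=115717
step 11 (pay 38120): balance=77897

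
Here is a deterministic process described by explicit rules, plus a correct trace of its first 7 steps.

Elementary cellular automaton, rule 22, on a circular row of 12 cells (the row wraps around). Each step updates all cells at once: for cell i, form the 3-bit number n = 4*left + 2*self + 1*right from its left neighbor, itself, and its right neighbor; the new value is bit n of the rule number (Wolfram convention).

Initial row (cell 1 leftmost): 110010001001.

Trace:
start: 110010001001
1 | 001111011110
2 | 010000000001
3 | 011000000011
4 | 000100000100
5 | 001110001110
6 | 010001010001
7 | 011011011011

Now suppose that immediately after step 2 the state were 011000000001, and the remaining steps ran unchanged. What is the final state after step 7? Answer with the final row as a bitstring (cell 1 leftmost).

state after step 2 := 011000000001
3 | 000100000011
4 | 101110000100
5 | 100001001111
6 | 010011110000
7 | 111100001000

111100001000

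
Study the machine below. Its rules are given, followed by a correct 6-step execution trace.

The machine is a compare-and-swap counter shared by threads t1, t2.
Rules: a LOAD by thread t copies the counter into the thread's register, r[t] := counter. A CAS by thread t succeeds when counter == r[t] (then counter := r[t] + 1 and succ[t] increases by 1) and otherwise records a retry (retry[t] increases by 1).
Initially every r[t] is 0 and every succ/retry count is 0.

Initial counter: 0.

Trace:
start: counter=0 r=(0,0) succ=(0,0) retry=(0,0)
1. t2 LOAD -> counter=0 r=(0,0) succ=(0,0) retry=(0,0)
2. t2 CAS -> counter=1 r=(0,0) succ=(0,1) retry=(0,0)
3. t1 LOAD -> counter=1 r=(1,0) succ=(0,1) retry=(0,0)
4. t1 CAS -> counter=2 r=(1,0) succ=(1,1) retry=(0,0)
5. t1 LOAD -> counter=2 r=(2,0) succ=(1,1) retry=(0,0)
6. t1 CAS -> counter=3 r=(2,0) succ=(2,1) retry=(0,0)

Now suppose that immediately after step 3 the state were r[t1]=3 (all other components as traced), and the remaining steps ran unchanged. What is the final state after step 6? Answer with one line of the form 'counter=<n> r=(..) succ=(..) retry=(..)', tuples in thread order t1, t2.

state after step 3 := counter=1 r=(3,0) succ=(0,1) retry=(0,0)
4. t1 CAS -> counter=1 r=(3,0) succ=(0,1) retry=(1,0)
5. t1 LOAD -> counter=1 r=(1,0) succ=(0,1) retry=(1,0)
6. t1 CAS -> counter=2 r=(1,0) succ=(1,1) retry=(1,0)

counter=2 r=(1,0) succ=(1,1) retry=(1,0)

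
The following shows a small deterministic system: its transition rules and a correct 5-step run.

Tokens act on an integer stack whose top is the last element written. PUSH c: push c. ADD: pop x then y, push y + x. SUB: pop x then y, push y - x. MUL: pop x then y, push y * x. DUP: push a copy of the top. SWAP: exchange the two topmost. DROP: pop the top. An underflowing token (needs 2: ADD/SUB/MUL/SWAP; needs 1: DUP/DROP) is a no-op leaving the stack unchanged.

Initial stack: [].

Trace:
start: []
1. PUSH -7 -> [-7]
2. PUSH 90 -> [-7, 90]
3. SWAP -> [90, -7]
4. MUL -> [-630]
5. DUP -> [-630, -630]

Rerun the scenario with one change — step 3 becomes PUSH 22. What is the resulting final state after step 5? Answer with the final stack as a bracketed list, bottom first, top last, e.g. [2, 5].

[-7, 1980, 1980]

(re-executing from step 3 with the substitution; state before step 3: [-7, 90])
3. PUSH 22 -> [-7, 90, 22]
4. MUL -> [-7, 1980]
5. DUP -> [-7, 1980, 1980]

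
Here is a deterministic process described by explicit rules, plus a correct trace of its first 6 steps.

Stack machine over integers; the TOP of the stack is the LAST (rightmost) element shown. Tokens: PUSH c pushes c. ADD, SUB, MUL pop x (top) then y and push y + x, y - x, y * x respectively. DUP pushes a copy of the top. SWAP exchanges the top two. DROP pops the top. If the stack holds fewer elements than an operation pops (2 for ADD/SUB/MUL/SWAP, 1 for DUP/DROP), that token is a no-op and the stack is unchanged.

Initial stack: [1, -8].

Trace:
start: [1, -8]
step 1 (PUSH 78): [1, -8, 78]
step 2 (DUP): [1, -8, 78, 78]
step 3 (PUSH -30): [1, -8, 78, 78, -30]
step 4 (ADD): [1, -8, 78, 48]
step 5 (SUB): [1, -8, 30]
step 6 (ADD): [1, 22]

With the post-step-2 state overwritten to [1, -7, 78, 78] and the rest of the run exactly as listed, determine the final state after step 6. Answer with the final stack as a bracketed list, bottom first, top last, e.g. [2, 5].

state after step 2 := [1, -7, 78, 78]
step 3 (PUSH -30): [1, -7, 78, 78, -30]
step 4 (ADD): [1, -7, 78, 48]
step 5 (SUB): [1, -7, 30]
step 6 (ADD): [1, 23]

[1, 23]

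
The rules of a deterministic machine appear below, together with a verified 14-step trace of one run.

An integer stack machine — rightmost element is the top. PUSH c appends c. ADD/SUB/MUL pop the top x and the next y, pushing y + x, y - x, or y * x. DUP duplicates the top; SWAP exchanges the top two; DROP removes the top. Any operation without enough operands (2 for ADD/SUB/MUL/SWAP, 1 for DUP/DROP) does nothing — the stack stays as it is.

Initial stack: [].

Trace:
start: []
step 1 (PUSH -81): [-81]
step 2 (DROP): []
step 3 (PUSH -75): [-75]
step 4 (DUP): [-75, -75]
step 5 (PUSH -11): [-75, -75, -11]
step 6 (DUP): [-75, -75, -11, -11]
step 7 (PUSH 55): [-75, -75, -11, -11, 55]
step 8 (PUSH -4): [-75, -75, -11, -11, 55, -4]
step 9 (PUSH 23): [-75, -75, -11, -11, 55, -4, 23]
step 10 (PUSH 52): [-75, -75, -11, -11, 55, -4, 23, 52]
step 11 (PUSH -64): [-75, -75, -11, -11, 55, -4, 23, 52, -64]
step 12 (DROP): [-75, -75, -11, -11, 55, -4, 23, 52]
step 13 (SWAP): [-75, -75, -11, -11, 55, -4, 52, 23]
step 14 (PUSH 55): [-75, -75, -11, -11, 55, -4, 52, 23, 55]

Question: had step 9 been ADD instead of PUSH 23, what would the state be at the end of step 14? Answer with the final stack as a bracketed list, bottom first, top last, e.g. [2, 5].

(re-executing from step 9 with the substitution; state before step 9: [-75, -75, -11, -11, 55, -4])
step 9 (ADD): [-75, -75, -11, -11, 51]
step 10 (PUSH 52): [-75, -75, -11, -11, 51, 52]
step 11 (PUSH -64): [-75, -75, -11, -11, 51, 52, -64]
step 12 (DROP): [-75, -75, -11, -11, 51, 52]
step 13 (SWAP): [-75, -75, -11, -11, 52, 51]
step 14 (PUSH 55): [-75, -75, -11, -11, 52, 51, 55]

[-75, -75, -11, -11, 52, 51, 55]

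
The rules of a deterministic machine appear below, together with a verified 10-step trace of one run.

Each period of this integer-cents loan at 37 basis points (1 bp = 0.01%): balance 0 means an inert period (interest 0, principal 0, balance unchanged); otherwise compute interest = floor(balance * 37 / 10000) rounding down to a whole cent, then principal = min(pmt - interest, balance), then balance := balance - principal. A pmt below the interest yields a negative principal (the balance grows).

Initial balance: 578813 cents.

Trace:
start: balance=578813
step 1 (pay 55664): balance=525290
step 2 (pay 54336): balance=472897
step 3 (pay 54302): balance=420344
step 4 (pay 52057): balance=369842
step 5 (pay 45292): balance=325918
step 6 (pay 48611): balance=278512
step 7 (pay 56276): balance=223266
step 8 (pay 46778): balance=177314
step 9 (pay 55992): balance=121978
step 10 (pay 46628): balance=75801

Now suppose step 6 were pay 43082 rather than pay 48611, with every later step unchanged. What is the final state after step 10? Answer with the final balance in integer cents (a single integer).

(re-executing from step 6 with the substitution; state before step 6: balance=325918)
step 6 (pay 43082): balance=284041
step 7 (pay 56276): balance=228815
step 8 (pay 46778): balance=182883
step 9 (pay 55992): balance=127567
step 10 (pay 46628): balance=81410

81410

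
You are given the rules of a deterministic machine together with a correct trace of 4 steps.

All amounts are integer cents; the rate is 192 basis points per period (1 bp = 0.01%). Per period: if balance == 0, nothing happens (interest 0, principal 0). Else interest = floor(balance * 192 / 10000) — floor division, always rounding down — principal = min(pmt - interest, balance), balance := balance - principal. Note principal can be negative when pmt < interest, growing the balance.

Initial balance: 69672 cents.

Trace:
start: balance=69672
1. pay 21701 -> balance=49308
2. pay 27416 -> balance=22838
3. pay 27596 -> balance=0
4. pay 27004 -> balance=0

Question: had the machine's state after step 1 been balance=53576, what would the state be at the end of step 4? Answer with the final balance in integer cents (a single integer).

0

state after step 1 := balance=53576
2. pay 27416 -> balance=27188
3. pay 27596 -> balance=114
4. pay 27004 -> balance=0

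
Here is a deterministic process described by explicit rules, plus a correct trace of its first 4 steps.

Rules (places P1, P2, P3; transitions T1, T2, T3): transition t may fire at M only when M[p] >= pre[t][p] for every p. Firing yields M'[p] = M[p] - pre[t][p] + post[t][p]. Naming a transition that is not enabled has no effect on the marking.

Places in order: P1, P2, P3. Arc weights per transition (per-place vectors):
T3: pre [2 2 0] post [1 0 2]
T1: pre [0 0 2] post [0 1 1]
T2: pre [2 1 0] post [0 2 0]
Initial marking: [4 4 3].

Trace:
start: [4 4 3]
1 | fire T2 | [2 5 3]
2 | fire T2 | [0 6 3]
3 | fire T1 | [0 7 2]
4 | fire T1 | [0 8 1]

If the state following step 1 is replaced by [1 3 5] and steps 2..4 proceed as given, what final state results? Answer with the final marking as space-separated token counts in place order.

1 5 3

state after step 1 := [1 3 5]
2 | fire T2 | [1 3 5]
3 | fire T1 | [1 4 4]
4 | fire T1 | [1 5 3]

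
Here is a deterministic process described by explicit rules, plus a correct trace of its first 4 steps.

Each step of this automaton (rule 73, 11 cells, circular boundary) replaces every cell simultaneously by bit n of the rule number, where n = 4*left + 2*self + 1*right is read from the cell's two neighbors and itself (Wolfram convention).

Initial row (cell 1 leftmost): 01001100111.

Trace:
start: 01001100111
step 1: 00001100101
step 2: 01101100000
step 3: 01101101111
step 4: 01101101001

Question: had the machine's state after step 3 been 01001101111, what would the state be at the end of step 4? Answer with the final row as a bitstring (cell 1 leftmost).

state after step 3 := 01001101111
step 4: 00001101001

00001101001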